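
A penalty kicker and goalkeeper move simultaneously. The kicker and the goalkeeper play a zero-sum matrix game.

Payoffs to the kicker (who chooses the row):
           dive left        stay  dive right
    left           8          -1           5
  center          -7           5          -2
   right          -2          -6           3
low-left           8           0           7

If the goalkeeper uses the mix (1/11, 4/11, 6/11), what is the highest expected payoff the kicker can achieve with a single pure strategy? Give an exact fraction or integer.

50/11

left: (8)·(1/11) + (-1)·(4/11) + (5)·(6/11) = 34/11.
center: (-7)·(1/11) + (5)·(4/11) + (-2)·(6/11) = 1/11.
right: (-2)·(1/11) + (-6)·(4/11) + (3)·(6/11) = -8/11.
low-left: (8)·(1/11) + (0)·(4/11) + (7)·(6/11) = 50/11.
The best pure response is low-left with expected payoff 50/11.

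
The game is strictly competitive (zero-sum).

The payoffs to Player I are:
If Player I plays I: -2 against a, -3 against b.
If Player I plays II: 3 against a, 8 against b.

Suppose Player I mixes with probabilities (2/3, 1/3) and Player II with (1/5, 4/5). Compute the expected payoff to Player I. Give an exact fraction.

7/15

Against (1/5, 4/5), each row's expected payoff is I: -14/5; II: 7.
Taking the (2/3, 1/3)-weighted average: (2/3)·(-14/5) + (1/3)·(7) = 7/15.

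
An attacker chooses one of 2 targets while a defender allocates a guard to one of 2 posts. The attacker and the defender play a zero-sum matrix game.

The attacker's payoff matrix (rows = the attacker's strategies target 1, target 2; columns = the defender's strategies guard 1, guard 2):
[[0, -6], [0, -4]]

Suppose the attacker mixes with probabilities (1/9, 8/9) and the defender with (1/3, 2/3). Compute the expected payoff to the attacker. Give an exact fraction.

Against (1/3, 2/3), each row's expected payoff is target 1: -4; target 2: -8/3.
Taking the (1/9, 8/9)-weighted average: (1/9)·(-4) + (8/9)·(-8/3) = -76/27.

-76/27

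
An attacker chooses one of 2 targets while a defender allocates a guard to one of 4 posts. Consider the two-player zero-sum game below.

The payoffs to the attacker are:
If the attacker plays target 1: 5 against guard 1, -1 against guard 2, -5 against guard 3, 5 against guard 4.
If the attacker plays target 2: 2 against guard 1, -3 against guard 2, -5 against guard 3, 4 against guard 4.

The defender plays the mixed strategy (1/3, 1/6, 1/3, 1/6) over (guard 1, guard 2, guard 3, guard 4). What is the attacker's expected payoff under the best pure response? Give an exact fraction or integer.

2/3

target 1: (5)·(1/3) + (-1)·(1/6) + (-5)·(1/3) + (5)·(1/6) = 2/3.
target 2: (2)·(1/3) + (-3)·(1/6) + (-5)·(1/3) + (4)·(1/6) = -5/6.
The best pure response is target 1 with expected payoff 2/3.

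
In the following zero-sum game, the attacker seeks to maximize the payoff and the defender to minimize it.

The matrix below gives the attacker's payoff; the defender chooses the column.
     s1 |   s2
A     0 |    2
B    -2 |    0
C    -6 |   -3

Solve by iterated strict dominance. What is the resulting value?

Row B is strictly dominated by row A (0>-2, 2>0); eliminate B.
Column s2 is strictly dominated by s1 for the defender (0<2, -6<-3); eliminate s2.
Row C is strictly dominated by row A (0>-6); eliminate C.
Only (A, s1) remains, with payoff 0.

0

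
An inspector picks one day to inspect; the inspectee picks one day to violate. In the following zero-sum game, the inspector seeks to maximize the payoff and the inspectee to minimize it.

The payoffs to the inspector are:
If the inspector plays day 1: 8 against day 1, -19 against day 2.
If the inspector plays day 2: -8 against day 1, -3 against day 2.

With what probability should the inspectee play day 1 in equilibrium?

Row minima are -19 and -8, so the inspector's maximin is -8; column maxima are 8 and -3, so the inspectee's minimax is -3. These differ, so the equilibrium is in mixed strategies.
Let the inspectee play day 1 with probability q. The inspector is indifferent when 8q − 19(1−q) = −8q − 3(1−q), giving q = 1/2.

1/2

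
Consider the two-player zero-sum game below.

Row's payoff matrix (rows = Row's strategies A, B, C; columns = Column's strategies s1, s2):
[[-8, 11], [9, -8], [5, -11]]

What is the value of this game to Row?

Row C is strictly dominated by row B, so Row never plays it.
The remaining 2×2 game on (A, B) × (s1, s2) has no saddle point. Let Row play A with probability p; indifference gives −8p + 9(1−p) = 11p − 8(1−p), so p = 17/36.
Similarly Column's optimal q on s1 is 19/36, and the value is -8·(19/36) + (11)·(17/36) = 35/36.

35/36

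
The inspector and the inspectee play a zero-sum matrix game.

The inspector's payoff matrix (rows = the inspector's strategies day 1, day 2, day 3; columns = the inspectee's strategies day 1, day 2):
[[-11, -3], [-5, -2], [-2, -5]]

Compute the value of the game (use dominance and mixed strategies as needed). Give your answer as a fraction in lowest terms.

-7/2

Row day 1 is strictly dominated by row day 2, so the inspector never plays it.
The remaining 2×2 game on (day 2, day 3) × (day 1, day 2) has no saddle point. Let the inspector play day 2 with probability p; indifference gives −5p − 2(1−p) = −2p − 5(1−p), so p = 1/2.
Similarly the inspectee's optimal q on day 1 is 1/2, and the value is -5·(1/2) + (-2)·(1/2) = -7/2.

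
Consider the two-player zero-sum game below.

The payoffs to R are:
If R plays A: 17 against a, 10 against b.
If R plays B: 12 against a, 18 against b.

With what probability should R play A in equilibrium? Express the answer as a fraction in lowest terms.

Row minima are 10 and 12, so R's maximin is 12; column maxima are 17 and 18, so C's minimax is 17. These differ, so the equilibrium is in mixed strategies.
Let R play A with probability p. C is indifferent when 17p + 12(1−p) = 10p + 18(1−p), giving p = 6/13.

6/13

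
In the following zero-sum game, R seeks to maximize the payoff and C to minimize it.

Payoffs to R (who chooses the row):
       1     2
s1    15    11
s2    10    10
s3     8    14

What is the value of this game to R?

Row s2 is strictly dominated by row s1, so R never plays it.
The remaining 2×2 game on (s1, s3) × (1, 2) has no saddle point. Let R play s1 with probability p; indifference gives 15p + 8(1−p) = 11p + 14(1−p), so p = 3/5.
Similarly C's optimal q on 1 is 3/10, and the value is 15·(3/10) + (11)·(7/10) = 61/5.

61/5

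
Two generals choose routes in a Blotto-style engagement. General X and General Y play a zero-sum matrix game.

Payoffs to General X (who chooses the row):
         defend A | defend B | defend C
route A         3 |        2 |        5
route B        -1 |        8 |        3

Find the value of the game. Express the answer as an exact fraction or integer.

13/5

Column defend C is strictly dominated by defend A for General Y (it gives General X more in every row).
The remaining 2×2 game on (route A, route B) × (defend A, defend B) has no saddle point. Let General X play route A with probability p; indifference gives 3p − (1−p) = 2p + 8(1−p), so p = 9/10.
Similarly General Y's optimal q on defend A is 3/5, and the value is 3·(3/5) + (2)·(2/5) = 13/5.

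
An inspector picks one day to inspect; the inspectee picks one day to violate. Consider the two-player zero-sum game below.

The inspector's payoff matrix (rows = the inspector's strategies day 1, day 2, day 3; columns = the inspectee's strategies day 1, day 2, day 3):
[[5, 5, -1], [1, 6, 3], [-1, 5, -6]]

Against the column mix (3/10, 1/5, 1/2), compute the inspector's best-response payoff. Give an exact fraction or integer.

3

day 1: (5)·(3/10) + (5)·(1/5) + (-1)·(1/2) = 2.
day 2: (1)·(3/10) + (6)·(1/5) + (3)·(1/2) = 3.
day 3: (-1)·(3/10) + (5)·(1/5) + (-6)·(1/2) = -23/10.
The best pure response is day 2 with expected payoff 3.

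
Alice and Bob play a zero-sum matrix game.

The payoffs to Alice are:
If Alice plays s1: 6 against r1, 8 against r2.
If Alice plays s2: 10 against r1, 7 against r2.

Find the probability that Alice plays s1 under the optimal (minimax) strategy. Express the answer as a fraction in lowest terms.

3/5

Row minima are 6 and 7, so Alice's maximin is 7; column maxima are 10 and 8, so Bob's minimax is 8. These differ, so the equilibrium is in mixed strategies.
Let Alice play s1 with probability p. Bob is indifferent when 6p + 10(1−p) = 8p + 7(1−p), giving p = 3/5.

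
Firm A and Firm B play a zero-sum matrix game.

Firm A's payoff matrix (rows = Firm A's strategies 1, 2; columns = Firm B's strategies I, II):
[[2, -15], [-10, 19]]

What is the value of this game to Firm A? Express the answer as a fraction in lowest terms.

Row minima are -15 and -10, so Firm A's maximin is -10; column maxima are 2 and 19, so Firm B's minimax is 2. These differ, so the equilibrium is in mixed strategies.
Let Firm A play 1 with probability p. Firm B is indifferent when 2p − 10(1−p) = −15p + 19(1−p), giving p = 29/46.
Let Firm B play I with probability q. Firm A is indifferent when 2q − 15(1−q) = −10q + 19(1−q), giving q = 17/23.
The value is 2·(17/23) + (-15)·(6/23) = -56/23.

-56/23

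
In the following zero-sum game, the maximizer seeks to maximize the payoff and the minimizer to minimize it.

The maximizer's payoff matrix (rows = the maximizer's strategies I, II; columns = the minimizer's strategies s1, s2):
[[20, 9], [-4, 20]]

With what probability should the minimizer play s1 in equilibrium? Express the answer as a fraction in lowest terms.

11/35

Row minima are 9 and -4, so the maximizer's maximin is 9; column maxima are 20 and 20, so the minimizer's minimax is 20. These differ, so the equilibrium is in mixed strategies.
Let the minimizer play s1 with probability q. The maximizer is indifferent when 20q + 9(1−q) = −4q + 20(1−q), giving q = 11/35.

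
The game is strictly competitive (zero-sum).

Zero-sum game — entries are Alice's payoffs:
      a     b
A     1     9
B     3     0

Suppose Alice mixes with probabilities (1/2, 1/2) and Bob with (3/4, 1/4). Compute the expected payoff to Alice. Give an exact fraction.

Against (3/4, 1/4), each row's expected payoff is A: 3; B: 9/4.
Taking the (1/2, 1/2)-weighted average: (1/2)·(3) + (1/2)·(9/4) = 21/8.

21/8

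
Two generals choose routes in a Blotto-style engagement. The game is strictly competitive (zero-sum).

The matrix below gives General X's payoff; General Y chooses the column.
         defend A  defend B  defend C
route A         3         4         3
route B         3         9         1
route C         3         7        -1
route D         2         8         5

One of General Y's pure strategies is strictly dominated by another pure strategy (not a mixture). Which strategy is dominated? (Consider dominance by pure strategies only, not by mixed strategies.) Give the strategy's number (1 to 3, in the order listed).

2

General Y prefers columns that give General X less. Compare defend B with defend A: 3 < 4, 3 < 9, 3 < 7, 2 < 8.
So defend A strictly dominates defend B for General Y; defend B is strictly dominated.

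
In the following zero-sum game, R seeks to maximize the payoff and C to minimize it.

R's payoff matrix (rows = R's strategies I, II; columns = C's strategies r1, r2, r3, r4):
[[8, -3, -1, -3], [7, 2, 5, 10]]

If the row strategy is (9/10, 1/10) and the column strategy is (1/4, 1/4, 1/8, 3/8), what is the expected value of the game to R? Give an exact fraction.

53/80

Against (1/4, 1/4, 1/8, 3/8), each row's expected payoff is I: 0; II: 53/8.
Taking the (9/10, 1/10)-weighted average: (9/10)·(0) + (1/10)·(53/8) = 53/80.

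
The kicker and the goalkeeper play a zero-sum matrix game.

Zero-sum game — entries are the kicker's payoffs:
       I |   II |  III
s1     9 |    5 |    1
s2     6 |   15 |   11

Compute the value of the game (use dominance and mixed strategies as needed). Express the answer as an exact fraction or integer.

93/13

Column II is strictly dominated by III for the goalkeeper (it gives the kicker more in every row).
The remaining 2×2 game on (s1, s2) × (I, III) has no saddle point. Let the kicker play s1 with probability p; indifference gives 9p + 6(1−p) = p + 11(1−p), so p = 5/13.
Similarly the goalkeeper's optimal q on I is 10/13, and the value is 9·(10/13) + (1)·(3/13) = 93/13.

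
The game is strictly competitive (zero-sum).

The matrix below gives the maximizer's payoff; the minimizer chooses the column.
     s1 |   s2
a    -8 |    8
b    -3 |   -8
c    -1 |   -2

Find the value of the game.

-24/17

Row b is strictly dominated by row c, so the maximizer never plays it.
The remaining 2×2 game on (a, c) × (s1, s2) has no saddle point. Let the maximizer play a with probability p; indifference gives −8p − (1−p) = 8p − 2(1−p), so p = 1/17.
Similarly the minimizer's optimal q on s1 is 10/17, and the value is -8·(10/17) + (8)·(7/17) = -24/17.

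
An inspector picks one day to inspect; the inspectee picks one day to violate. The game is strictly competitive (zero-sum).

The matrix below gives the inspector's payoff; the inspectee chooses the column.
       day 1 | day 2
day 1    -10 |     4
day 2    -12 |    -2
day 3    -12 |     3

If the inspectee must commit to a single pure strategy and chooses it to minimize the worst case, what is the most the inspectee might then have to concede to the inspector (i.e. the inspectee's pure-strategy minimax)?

-10

The worst case (largest entry) in each column is day 1: -10, day 2: 4.
The best (smallest) of these is -10.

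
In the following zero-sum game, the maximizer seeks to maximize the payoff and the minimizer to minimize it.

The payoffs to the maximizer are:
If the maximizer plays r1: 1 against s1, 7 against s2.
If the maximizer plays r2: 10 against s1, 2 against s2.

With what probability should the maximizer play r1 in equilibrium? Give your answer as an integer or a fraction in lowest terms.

4/7

Row minima are 1 and 2, so the maximizer's maximin is 2; column maxima are 10 and 7, so the minimizer's minimax is 7. These differ, so the equilibrium is in mixed strategies.
Let the maximizer play r1 with probability p. The minimizer is indifferent when p + 10(1−p) = 7p + 2(1−p), giving p = 4/7.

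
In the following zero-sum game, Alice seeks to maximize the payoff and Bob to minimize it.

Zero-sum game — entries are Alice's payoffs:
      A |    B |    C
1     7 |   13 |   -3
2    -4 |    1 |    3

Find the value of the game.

9/17

Column B is strictly dominated by A for Bob (it gives Alice more in every row).
The remaining 2×2 game on (1, 2) × (A, C) has no saddle point. Let Alice play 1 with probability p; indifference gives 7p − 4(1−p) = −3p + 3(1−p), so p = 7/17.
Similarly Bob's optimal q on A is 6/17, and the value is 7·(6/17) + (-3)·(11/17) = 9/17.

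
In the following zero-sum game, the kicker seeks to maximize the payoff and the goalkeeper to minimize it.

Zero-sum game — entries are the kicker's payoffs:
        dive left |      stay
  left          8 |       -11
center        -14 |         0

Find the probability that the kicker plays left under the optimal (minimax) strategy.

Row minima are -11 and -14, so the kicker's maximin is -11; column maxima are 8 and 0, so the goalkeeper's minimax is 0. These differ, so the equilibrium is in mixed strategies.
Let the kicker play left with probability p. The goalkeeper is indifferent when 8p − 14(1−p) = −11p, giving p = 14/33.

14/33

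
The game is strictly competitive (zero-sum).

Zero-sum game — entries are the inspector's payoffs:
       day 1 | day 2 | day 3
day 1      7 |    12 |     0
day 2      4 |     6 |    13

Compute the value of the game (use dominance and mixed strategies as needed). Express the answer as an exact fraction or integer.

Column day 2 is strictly dominated by day 1 for the inspectee (it gives the inspector more in every row).
The remaining 2×2 game on (day 1, day 2) × (day 1, day 3) has no saddle point. Let the inspector play day 1 with probability p; indifference gives 7p + 4(1−p) = 13(1−p), so p = 9/16.
Similarly the inspectee's optimal q on day 1 is 13/16, and the value is 7·(13/16) + (0)·(3/16) = 91/16.

91/16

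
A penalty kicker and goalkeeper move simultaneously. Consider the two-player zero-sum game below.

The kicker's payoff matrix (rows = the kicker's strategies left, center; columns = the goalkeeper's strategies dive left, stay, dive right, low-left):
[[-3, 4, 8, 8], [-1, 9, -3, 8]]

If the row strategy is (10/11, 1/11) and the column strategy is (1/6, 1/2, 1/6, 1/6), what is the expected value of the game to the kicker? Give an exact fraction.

Against (1/6, 1/2, 1/6, 1/6), each row's expected payoff is left: 25/6; center: 31/6.
Taking the (10/11, 1/11)-weighted average: (10/11)·(25/6) + (1/11)·(31/6) = 281/66.

281/66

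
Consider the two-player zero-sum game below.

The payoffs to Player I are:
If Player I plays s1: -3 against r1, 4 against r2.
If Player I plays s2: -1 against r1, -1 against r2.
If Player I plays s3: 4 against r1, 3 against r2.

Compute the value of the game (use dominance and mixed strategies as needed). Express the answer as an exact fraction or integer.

25/8

Row s2 is strictly dominated by row s3, so Player I never plays it.
The remaining 2×2 game on (s1, s3) × (r1, r2) has no saddle point. Let Player I play s1 with probability p; indifference gives −3p + 4(1−p) = 4p + 3(1−p), so p = 1/8.
Similarly Player II's optimal q on r1 is 1/8, and the value is -3·(1/8) + (4)·(7/8) = 25/8.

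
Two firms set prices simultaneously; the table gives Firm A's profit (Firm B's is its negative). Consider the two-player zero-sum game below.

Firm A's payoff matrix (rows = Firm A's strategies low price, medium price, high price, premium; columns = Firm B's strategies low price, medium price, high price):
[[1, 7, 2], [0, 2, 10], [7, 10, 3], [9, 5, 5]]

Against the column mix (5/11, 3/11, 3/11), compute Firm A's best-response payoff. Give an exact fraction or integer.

75/11

low price: (1)·(5/11) + (7)·(3/11) + (2)·(3/11) = 32/11.
medium price: (0)·(5/11) + (2)·(3/11) + (10)·(3/11) = 36/11.
high price: (7)·(5/11) + (10)·(3/11) + (3)·(3/11) = 74/11.
premium: (9)·(5/11) + (5)·(3/11) + (5)·(3/11) = 75/11.
The best pure response is premium with expected payoff 75/11.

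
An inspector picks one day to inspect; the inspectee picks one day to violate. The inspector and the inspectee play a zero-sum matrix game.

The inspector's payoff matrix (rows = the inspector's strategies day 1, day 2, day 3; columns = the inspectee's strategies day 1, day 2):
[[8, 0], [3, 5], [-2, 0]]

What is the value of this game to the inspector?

Row day 3 is strictly dominated by row day 2, so the inspector never plays it.
The remaining 2×2 game on (day 1, day 2) × (day 1, day 2) has no saddle point. Let the inspector play day 1 with probability p; indifference gives 8p + 3(1−p) = 5(1−p), so p = 1/5.
Similarly the inspectee's optimal q on day 1 is 1/2, and the value is 8·(1/2) + (0)·(1/2) = 4.

4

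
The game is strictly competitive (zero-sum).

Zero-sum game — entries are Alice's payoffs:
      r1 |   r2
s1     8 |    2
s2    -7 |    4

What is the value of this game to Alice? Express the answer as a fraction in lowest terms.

46/17

Row minima are 2 and -7, so Alice's maximin is 2; column maxima are 8 and 4, so Bob's minimax is 4. These differ, so the equilibrium is in mixed strategies.
Let Alice play s1 with probability p. Bob is indifferent when 8p − 7(1−p) = 2p + 4(1−p), giving p = 11/17.
Let Bob play r1 with probability q. Alice is indifferent when 8q + 2(1−q) = −7q + 4(1−q), giving q = 2/17.
The value is 8·(2/17) + (2)·(15/17) = 46/17.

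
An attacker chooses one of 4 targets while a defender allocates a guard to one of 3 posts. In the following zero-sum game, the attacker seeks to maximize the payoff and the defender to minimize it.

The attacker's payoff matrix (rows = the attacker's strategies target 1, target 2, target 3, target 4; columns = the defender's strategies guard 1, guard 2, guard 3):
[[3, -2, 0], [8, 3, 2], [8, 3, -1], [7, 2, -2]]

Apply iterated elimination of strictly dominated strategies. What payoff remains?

Column guard 1 is strictly dominated by guard 2 for the defender (-2<3, 3<8, 3<8, 2<7); eliminate guard 1.
Row target 1 is strictly dominated by row target 2 (3>-2, 2>0); eliminate target 1.
Row target 4 is strictly dominated by row target 2 (3>2, 2>-2); eliminate target 4.
Column guard 2 is strictly dominated by guard 3 for the defender (2<3, -1<3); eliminate guard 2.
Row target 3 is strictly dominated by row target 2 (2>-1); eliminate target 3.
Only (target 2, guard 3) remains, with payoff 2.

2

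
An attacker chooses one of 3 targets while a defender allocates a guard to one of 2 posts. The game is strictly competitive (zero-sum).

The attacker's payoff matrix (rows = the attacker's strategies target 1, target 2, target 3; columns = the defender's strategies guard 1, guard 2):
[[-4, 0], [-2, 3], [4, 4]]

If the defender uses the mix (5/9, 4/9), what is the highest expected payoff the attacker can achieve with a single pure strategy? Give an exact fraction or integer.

target 1: (-4)·(5/9) + (0)·(4/9) = -20/9.
target 2: (-2)·(5/9) + (3)·(4/9) = 2/9.
target 3: (4)·(5/9) + (4)·(4/9) = 4.
The best pure response is target 3 with expected payoff 4.

4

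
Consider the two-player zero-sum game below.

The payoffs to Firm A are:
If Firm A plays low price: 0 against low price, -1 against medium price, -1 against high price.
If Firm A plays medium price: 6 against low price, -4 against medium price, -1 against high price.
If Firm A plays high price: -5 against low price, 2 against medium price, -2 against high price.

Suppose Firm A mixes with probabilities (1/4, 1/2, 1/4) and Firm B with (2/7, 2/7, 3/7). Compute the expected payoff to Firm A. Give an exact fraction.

Against (2/7, 2/7, 3/7), each row's expected payoff is low price: -5/7; medium price: 1/7; high price: -12/7.
Taking the (1/4, 1/2, 1/4)-weighted average: (1/4)·(-5/7) + (1/2)·(1/7) + (1/4)·(-12/7) = -15/28.

-15/28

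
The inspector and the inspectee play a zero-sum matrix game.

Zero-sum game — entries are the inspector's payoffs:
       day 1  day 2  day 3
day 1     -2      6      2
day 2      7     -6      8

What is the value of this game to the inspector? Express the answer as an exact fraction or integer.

Column day 3 is strictly dominated by day 1 for the inspectee (it gives the inspector more in every row).
The remaining 2×2 game on (day 1, day 2) × (day 1, day 2) has no saddle point. Let the inspector play day 1 with probability p; indifference gives −2p + 7(1−p) = 6p − 6(1−p), so p = 13/21.
Similarly the inspectee's optimal q on day 1 is 4/7, and the value is -2·(4/7) + (6)·(3/7) = 10/7.

10/7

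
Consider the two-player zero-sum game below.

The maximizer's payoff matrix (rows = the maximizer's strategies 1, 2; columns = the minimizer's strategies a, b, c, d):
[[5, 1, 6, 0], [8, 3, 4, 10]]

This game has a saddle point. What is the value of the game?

Row minima: 0, 3 → the maximizer's maximin is 3.
Column maxima: 8, 3, 6, 10 → the minimizer's minimax is 3.
They coincide at (2, b), so the value is 3.

3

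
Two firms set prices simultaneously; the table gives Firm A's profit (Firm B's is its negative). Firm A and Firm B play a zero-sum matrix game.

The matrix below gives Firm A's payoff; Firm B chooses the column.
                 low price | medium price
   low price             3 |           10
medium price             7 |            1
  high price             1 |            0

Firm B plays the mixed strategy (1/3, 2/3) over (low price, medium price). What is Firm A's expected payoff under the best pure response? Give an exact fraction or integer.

23/3

low price: (3)·(1/3) + (10)·(2/3) = 23/3.
medium price: (7)·(1/3) + (1)·(2/3) = 3.
high price: (1)·(1/3) + (0)·(2/3) = 1/3.
The best pure response is low price with expected payoff 23/3.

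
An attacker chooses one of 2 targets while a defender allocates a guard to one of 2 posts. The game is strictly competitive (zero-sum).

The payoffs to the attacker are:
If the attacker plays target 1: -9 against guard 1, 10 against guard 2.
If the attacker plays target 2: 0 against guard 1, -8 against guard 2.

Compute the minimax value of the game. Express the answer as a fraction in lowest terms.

-8/3

Row minima are -9 and -8, so the attacker's maximin is -8; column maxima are 0 and 10, so the defender's minimax is 0. These differ, so the equilibrium is in mixed strategies.
Let the attacker play target 1 with probability p. The defender is indifferent when −9p = 10p − 8(1−p), giving p = 8/27.
Let the defender play guard 1 with probability q. The attacker is indifferent when −9q + 10(1−q) = −8(1−q), giving q = 2/3.
The value is -9·(2/3) + (10)·(1/3) = -8/3.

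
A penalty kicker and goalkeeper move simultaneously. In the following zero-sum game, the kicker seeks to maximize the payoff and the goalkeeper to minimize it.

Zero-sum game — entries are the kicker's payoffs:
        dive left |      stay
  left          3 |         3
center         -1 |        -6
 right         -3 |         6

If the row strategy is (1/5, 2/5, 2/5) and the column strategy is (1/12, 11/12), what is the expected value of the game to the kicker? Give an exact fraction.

Against (1/12, 11/12), each row's expected payoff is left: 3; center: -67/12; right: 21/4.
Taking the (1/5, 2/5, 2/5)-weighted average: (1/5)·(3) + (2/5)·(-67/12) + (2/5)·(21/4) = 7/15.

7/15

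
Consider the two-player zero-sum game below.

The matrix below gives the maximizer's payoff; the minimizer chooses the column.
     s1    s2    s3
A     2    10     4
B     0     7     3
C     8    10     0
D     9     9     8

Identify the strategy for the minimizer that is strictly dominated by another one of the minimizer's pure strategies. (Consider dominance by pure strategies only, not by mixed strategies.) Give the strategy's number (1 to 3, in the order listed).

The minimizer prefers columns that give the maximizer less. Compare s2 with s3: 4 < 10, 3 < 7, 0 < 10, 8 < 9.
So s3 strictly dominates s2 for the minimizer; s2 is strictly dominated.

2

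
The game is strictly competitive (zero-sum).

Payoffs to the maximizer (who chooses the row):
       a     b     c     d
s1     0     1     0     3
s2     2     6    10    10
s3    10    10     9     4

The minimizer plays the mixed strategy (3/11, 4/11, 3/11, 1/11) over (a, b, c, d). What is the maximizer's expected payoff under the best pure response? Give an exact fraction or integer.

s1: (0)·(3/11) + (1)·(4/11) + (0)·(3/11) + (3)·(1/11) = 7/11.
s2: (2)·(3/11) + (6)·(4/11) + (10)·(3/11) + (10)·(1/11) = 70/11.
s3: (10)·(3/11) + (10)·(4/11) + (9)·(3/11) + (4)·(1/11) = 101/11.
The best pure response is s3 with expected payoff 101/11.

101/11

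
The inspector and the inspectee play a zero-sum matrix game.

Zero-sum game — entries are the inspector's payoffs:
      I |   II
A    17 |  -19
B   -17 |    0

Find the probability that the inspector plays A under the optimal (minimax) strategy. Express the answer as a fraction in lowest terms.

Row minima are -19 and -17, so the inspector's maximin is -17; column maxima are 17 and 0, so the inspectee's minimax is 0. These differ, so the equilibrium is in mixed strategies.
Let the inspector play A with probability p. The inspectee is indifferent when 17p − 17(1−p) = −19p, giving p = 17/53.

17/53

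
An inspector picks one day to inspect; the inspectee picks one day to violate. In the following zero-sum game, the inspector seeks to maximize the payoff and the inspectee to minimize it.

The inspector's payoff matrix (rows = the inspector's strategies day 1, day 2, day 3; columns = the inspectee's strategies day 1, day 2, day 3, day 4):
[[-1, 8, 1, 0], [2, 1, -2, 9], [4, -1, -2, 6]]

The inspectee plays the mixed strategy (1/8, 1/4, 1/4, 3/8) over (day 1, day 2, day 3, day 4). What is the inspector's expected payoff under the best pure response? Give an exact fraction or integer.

day 1: (-1)·(1/8) + (8)·(1/4) + (1)·(1/4) + (0)·(3/8) = 17/8.
day 2: (2)·(1/8) + (1)·(1/4) + (-2)·(1/4) + (9)·(3/8) = 27/8.
day 3: (4)·(1/8) + (-1)·(1/4) + (-2)·(1/4) + (6)·(3/8) = 2.
The best pure response is day 2 with expected payoff 27/8.

27/8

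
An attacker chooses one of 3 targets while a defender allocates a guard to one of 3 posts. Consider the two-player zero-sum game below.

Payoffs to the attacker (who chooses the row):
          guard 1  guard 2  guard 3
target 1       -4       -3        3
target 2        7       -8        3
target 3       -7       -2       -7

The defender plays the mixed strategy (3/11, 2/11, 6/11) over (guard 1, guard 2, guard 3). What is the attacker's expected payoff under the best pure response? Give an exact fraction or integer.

23/11

target 1: (-4)·(3/11) + (-3)·(2/11) + (3)·(6/11) = 0.
target 2: (7)·(3/11) + (-8)·(2/11) + (3)·(6/11) = 23/11.
target 3: (-7)·(3/11) + (-2)·(2/11) + (-7)·(6/11) = -67/11.
The best pure response is target 2 with expected payoff 23/11.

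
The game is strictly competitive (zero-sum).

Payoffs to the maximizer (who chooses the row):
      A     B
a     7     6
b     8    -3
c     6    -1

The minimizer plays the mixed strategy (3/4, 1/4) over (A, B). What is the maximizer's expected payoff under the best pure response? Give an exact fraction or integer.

a: (7)·(3/4) + (6)·(1/4) = 27/4.
b: (8)·(3/4) + (-3)·(1/4) = 21/4.
c: (6)·(3/4) + (-1)·(1/4) = 17/4.
The best pure response is a with expected payoff 27/4.

27/4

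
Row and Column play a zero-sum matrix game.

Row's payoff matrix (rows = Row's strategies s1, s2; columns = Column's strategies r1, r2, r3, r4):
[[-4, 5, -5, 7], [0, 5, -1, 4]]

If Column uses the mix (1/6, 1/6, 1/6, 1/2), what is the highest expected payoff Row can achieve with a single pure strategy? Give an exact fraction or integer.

17/6

s1: (-4)·(1/6) + (5)·(1/6) + (-5)·(1/6) + (7)·(1/2) = 17/6.
s2: (0)·(1/6) + (5)·(1/6) + (-1)·(1/6) + (4)·(1/2) = 8/3.
The best pure response is s1 with expected payoff 17/6.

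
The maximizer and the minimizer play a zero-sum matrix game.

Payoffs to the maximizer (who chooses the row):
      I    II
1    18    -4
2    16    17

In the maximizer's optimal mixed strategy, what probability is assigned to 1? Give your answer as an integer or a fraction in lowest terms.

Row minima are -4 and 16, so the maximizer's maximin is 16; column maxima are 18 and 17, so the minimizer's minimax is 17. These differ, so the equilibrium is in mixed strategies.
Let the maximizer play 1 with probability p. The minimizer is indifferent when 18p + 16(1−p) = −4p + 17(1−p), giving p = 1/23.

1/23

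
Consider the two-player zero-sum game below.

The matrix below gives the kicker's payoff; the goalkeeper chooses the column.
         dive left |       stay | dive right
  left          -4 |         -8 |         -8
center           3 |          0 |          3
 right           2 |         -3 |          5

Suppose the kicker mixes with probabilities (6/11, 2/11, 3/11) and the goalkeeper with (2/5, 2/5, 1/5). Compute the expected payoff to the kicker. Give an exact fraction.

Against (2/5, 2/5, 1/5), each row's expected payoff is left: -32/5; center: 9/5; right: 3/5.
Taking the (6/11, 2/11, 3/11)-weighted average: (6/11)·(-32/5) + (2/11)·(9/5) + (3/11)·(3/5) = -3.

-3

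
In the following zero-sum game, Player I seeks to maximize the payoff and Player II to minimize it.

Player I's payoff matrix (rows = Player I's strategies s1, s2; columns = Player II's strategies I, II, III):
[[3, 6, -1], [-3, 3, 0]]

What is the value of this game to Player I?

Column II is strictly dominated by I for Player II (it gives Player I more in every row).
The remaining 2×2 game on (s1, s2) × (I, III) has no saddle point. Let Player I play s1 with probability p; indifference gives 3p − 3(1−p) = −p, so p = 3/7.
Similarly Player II's optimal q on I is 1/7, and the value is 3·(1/7) + (-1)·(6/7) = -3/7.

-3/7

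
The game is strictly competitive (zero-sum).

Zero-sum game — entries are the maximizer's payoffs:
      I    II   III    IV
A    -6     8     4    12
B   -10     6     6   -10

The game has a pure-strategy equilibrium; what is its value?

-6

Row minima: -6, -10 → the maximizer's maximin is -6.
Column maxima: -6, 8, 6, 12 → the minimizer's minimax is -6.
They coincide at (A, I), so the value is -6.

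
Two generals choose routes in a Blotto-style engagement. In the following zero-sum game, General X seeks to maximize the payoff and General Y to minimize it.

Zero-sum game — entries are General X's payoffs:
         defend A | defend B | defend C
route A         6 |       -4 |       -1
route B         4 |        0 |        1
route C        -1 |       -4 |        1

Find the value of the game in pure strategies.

0

Row minima: -4, 0, -4 → General X's maximin is 0.
Column maxima: 6, 0, 1 → General Y's minimax is 0.
They coincide at (route B, defend B), so the value is 0.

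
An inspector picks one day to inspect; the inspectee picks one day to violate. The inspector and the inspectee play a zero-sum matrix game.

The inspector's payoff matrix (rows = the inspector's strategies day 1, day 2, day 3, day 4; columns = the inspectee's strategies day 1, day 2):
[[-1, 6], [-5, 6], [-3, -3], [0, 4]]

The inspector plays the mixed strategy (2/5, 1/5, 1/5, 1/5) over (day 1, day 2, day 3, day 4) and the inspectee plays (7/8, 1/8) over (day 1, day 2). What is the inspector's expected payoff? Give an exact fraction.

-51/40

Against (7/8, 1/8), each row's expected payoff is day 1: -1/8; day 2: -29/8; day 3: -3; day 4: 1/2.
Taking the (2/5, 1/5, 1/5, 1/5)-weighted average: (2/5)·(-1/8) + (1/5)·(-29/8) + (1/5)·(-3) + (1/5)·(1/2) = -51/40.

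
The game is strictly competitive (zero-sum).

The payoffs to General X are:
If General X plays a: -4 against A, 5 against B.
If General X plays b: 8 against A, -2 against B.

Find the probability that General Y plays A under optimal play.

7/19

Row minima are -4 and -2, so General X's maximin is -2; column maxima are 8 and 5, so General Y's minimax is 5. These differ, so the equilibrium is in mixed strategies.
Let General Y play A with probability q. General X is indifferent when −4q + 5(1−q) = 8q − 2(1−q), giving q = 7/19.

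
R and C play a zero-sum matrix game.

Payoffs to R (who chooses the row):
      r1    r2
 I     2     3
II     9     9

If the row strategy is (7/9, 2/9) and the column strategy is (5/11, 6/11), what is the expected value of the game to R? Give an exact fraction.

394/99

Against (5/11, 6/11), each row's expected payoff is I: 28/11; II: 9.
Taking the (7/9, 2/9)-weighted average: (7/9)·(28/11) + (2/9)·(9) = 394/99.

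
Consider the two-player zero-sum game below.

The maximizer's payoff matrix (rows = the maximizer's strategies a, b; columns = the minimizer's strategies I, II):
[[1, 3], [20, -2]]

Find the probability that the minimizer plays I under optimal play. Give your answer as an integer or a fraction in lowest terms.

Row minima are 1 and -2, so the maximizer's maximin is 1; column maxima are 20 and 3, so the minimizer's minimax is 3. These differ, so the equilibrium is in mixed strategies.
Let the minimizer play I with probability q. The maximizer is indifferent when q + 3(1−q) = 20q − 2(1−q), giving q = 5/24.

5/24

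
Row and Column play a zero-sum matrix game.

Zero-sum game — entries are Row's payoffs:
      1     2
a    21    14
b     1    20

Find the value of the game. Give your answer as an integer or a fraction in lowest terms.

Row minima are 14 and 1, so Row's maximin is 14; column maxima are 21 and 20, so Column's minimax is 20. These differ, so the equilibrium is in mixed strategies.
Let Row play a with probability p. Column is indifferent when 21p + (1−p) = 14p + 20(1−p), giving p = 19/26.
Let Column play 1 with probability q. Row is indifferent when 21q + 14(1−q) = q + 20(1−q), giving q = 3/13.
The value is 21·(3/13) + (14)·(10/13) = 203/13.

203/13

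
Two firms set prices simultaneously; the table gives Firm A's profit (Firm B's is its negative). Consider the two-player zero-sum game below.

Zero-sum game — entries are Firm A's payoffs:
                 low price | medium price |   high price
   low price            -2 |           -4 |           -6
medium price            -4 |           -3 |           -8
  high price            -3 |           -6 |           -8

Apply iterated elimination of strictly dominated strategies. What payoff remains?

-6

Row high price is strictly dominated by row low price (-2>-3, -4>-6, -6>-8); eliminate high price.
Column low price is strictly dominated by high price for Firm B (-6<-2, -8<-4); eliminate low price.
Column medium price is strictly dominated by high price for Firm B (-6<-4, -8<-3); eliminate medium price.
Row medium price is strictly dominated by row low price (-6>-8); eliminate medium price.
Only (low price, high price) remains, with payoff -6.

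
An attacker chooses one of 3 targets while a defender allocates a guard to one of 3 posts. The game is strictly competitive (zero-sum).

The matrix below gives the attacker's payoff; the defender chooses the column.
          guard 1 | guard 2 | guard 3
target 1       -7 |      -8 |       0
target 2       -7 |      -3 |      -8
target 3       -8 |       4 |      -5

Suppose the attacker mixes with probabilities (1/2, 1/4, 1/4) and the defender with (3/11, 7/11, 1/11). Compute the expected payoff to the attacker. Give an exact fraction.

Against (3/11, 7/11, 1/11), each row's expected payoff is target 1: -7; target 2: -50/11; target 3: -1/11.
Taking the (1/2, 1/4, 1/4)-weighted average: (1/2)·(-7) + (1/4)·(-50/11) + (1/4)·(-1/11) = -205/44.

-205/44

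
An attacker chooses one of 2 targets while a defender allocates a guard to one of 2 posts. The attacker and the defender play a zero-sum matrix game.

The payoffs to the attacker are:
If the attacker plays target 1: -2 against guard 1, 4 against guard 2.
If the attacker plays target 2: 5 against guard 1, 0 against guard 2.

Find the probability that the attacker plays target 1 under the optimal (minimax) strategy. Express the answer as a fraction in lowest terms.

5/11

Row minima are -2 and 0, so the attacker's maximin is 0; column maxima are 5 and 4, so the defender's minimax is 4. These differ, so the equilibrium is in mixed strategies.
Let the attacker play target 1 with probability p. The defender is indifferent when −2p + 5(1−p) = 4p, giving p = 5/11.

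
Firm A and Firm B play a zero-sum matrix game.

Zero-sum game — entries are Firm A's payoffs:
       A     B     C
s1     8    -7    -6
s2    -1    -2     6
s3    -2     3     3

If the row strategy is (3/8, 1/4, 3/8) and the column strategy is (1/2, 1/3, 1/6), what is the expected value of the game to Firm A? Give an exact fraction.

Against (1/2, 1/3, 1/6), each row's expected payoff is s1: 2/3; s2: -1/6; s3: 1/2.
Taking the (3/8, 1/4, 3/8)-weighted average: (3/8)·(2/3) + (1/4)·(-1/6) + (3/8)·(1/2) = 19/48.

19/48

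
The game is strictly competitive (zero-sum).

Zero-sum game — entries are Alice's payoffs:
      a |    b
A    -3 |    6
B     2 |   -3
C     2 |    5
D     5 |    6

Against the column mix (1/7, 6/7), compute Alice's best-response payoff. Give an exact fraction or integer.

41/7

A: (-3)·(1/7) + (6)·(6/7) = 33/7.
B: (2)·(1/7) + (-3)·(6/7) = -16/7.
C: (2)·(1/7) + (5)·(6/7) = 32/7.
D: (5)·(1/7) + (6)·(6/7) = 41/7.
The best pure response is D with expected payoff 41/7.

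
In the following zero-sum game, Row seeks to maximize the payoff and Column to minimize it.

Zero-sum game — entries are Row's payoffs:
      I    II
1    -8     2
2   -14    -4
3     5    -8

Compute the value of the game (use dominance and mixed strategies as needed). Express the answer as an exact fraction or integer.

Row 2 is strictly dominated by row 1, so Row never plays it.
The remaining 2×2 game on (1, 3) × (I, II) has no saddle point. Let Row play 1 with probability p; indifference gives −8p + 5(1−p) = 2p − 8(1−p), so p = 13/23.
Similarly Column's optimal q on I is 10/23, and the value is -8·(10/23) + (2)·(13/23) = -54/23.

-54/23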